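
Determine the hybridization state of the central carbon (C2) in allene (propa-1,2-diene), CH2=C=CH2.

Two σ bonds and two π bonds (one to each neighbour) → sp.

sp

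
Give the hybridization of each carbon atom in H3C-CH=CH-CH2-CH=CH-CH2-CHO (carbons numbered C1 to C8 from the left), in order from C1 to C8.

C1 has 4 σ bonds: steric number 4 → sp3.
C2: 3 σ bonds, plus one π bond — 3 electron domains, sp2.
C3 has 3 σ bonds, plus one π bond: steric number 3 → sp2.
C4 is sp3: 4 σ bonds, 4 electron-density regions.
C5 carries 3 σ bonds, plus one π bond, giving a steric number of 3, so it is sp2.
C6 — 3 σ bonds, plus one π bond. Steric number 3, so sp2.
C7 has 4 σ bonds: steric number 4 → sp3.
C8 — 3 σ bonds, plus one π bond. Steric number 3, so sp2.

C1 sp3, C2 sp2, C3 sp2, C4 sp3, C5 sp2, C6 sp2, C7 sp3, C8 sp2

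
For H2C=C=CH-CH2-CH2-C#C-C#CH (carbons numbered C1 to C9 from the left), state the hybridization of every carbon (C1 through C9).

C1 sp2, C2 sp, C3 sp2, C4 sp3, C5 sp3, C6 sp, C7 sp, C8 sp, C9 sp

C1 is sp2: 3 σ bonds, plus one π bond, 3 electron-density regions.
C2: 2 σ bonds, plus two π bonds — 2 electron domains, sp.
C3 — 3 σ bonds, plus one π bond. Steric number 3, so sp2.
C4: 4 σ bonds — 4 electron domains, sp3.
C5 (4 σ bonds) has steric number 4: sp3.
C6: 2 σ bonds, plus two π bonds — 2 electron domains, sp.
C7 has 2 σ bonds, plus two π bonds: steric number 2 → sp.
C8 carries 2 σ bonds, plus two π bonds, giving a steric number of 2, so it is sp.
C9: 2 σ bonds, plus two π bonds; 2 regions of electron density → sp.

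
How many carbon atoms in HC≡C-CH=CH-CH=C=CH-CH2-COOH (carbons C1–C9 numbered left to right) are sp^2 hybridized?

C1: sp
C2: sp
C3: sp2 ✓
C4: sp2 ✓
C5: sp2 ✓
C6: sp
C7: sp2 ✓
C8: sp3
C9: sp2 ✓
C3, C4, C5, C7, C9 → 5 sp2 carbons.

5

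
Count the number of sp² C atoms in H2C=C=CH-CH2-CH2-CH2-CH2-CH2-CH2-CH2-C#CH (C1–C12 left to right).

2

C1: sp2 ✓
C2: sp
C3: sp2 ✓
C4: sp3
C5: sp3
C6: sp3
C7: sp3
C8: sp3
C9: sp3
C10: sp3
C11: sp
C12: sp
C1, C3 → 2 sp2 carbons.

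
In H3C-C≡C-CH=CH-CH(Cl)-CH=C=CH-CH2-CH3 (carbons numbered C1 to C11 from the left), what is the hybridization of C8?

C8 has 2 σ bonds, plus two π bonds: steric number 2 → sp.

sp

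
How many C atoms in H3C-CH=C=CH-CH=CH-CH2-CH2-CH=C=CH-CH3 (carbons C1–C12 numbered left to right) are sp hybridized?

C1: sp3
C2: sp2
C3: sp ✓
C4: sp2
C5: sp2
C6: sp2
C7: sp3
C8: sp3
C9: sp2
C10: sp ✓
C11: sp2
C12: sp3
C3, C10 → 2 sp carbons.

2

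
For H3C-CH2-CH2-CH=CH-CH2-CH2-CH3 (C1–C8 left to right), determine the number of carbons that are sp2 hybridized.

C1: sp3
C2: sp3
C3: sp3
C4: sp2 ✓
C5: sp2 ✓
C6: sp3
C7: sp3
C8: sp3
C4, C5 → 2 sp2 carbons.

2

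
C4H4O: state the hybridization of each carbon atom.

Each carbon atom carries 3 σ bonds, plus one π bond, giving a steric number of 3, so it is sp2.

sp^2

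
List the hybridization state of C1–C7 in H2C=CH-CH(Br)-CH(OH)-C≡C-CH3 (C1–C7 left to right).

C1: 3 σ bonds, plus one π bond; 3 regions of electron density → sp2.
C2 — 3 σ bonds, plus one π bond. Steric number 3, so sp2.
C3: 4 σ bonds — 4 electron domains, sp3.
C4 is sp3: 4 σ bonds, 4 electron-density regions.
C5 (2 σ bonds, plus two π bonds) has steric number 2: sp.
C6 is sp: 2 σ bonds, plus two π bonds, 2 electron-density regions.
C7: 4 σ bonds — 4 electron domains, sp3.

C1 sp2, C2 sp2, C3 sp3, C4 sp3, C5 sp, C6 sp, C7 sp3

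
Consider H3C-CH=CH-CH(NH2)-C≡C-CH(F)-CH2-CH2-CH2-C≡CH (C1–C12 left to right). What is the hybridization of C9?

C9 (4 σ bonds) has steric number 4: sp3.

sp^3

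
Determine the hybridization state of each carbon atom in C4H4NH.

Each carbon atom carries 3 σ bonds, plus one π bond, giving a steric number of 3, so it is sp2.

sp^2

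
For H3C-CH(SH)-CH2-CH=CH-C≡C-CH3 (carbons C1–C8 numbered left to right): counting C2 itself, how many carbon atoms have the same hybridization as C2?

4

C2 is sp3 (only σ bonds).
C1: sp3 ✓
C2: sp3 ✓
C3: sp3 ✓
C4: sp2
C5: sp2
C6: sp
C7: sp
C8: sp3 ✓
4 carbons are sp3.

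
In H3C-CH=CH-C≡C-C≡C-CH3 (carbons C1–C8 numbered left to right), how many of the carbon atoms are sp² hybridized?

2

C1: sp3
C2: sp2 ✓
C3: sp2 ✓
C4: sp
C5: sp
C6: sp
C7: sp
C8: sp3
C2, C3 → 2 sp2 carbons.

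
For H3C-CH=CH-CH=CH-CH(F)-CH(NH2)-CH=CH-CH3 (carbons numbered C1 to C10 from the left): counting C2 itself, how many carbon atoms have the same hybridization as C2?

C2 is sp2 (one π bond).
C1: sp3
C2: sp2 ✓
C3: sp2 ✓
C4: sp2 ✓
C5: sp2 ✓
C6: sp3
C7: sp3
C8: sp2 ✓
C9: sp2 ✓
C10: sp3
6 carbons are sp2.

6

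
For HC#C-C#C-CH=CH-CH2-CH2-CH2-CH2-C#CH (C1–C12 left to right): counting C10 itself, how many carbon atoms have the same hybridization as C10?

C10 is sp3 (only σ bonds).
C1: sp
C2: sp
C3: sp
C4: sp
C5: sp2
C6: sp2
C7: sp3 ✓
C8: sp3 ✓
C9: sp3 ✓
C10: sp3 ✓
C11: sp
C12: sp
4 carbons are sp3.

4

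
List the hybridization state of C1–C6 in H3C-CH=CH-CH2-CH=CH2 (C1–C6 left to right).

C1 sp3, C2 sp2, C3 sp2, C4 sp3, C5 sp2, C6 sp2

C1 has 4 σ bonds: steric number 4 → sp3.
C2: 3 σ bonds, plus one π bond — 3 electron domains, sp2.
C3 carries 3 σ bonds, plus one π bond, giving a steric number of 3, so it is sp2.
C4 — 4 σ bonds. Steric number 4, so sp3.
C5 has 3 σ bonds, plus one π bond: steric number 3 → sp2.
C6: 3 σ bonds, plus one π bond — 3 electron domains, sp2.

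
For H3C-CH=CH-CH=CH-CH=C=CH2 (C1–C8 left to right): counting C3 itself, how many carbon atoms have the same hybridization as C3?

6

C3 is sp2 (one π bond).
C1: sp3
C2: sp2 ✓
C3: sp2 ✓
C4: sp2 ✓
C5: sp2 ✓
C6: sp2 ✓
C7: sp
C8: sp2 ✓
6 carbons are sp2.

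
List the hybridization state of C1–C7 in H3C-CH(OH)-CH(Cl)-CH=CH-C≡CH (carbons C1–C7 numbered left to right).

C1 sp3, C2 sp3, C3 sp3, C4 sp2, C5 sp2, C6 sp, C7 sp

C1 — 4 σ bonds. Steric number 4, so sp3.
C2 has 4 σ bonds: steric number 4 → sp3.
C3: 4 σ bonds; 4 regions of electron density → sp3.
C4 carries 3 σ bonds, plus one π bond, giving a steric number of 3, so it is sp2.
C5: 3 σ bonds, plus one π bond; 3 regions of electron density → sp2.
C6 is sp: 2 σ bonds, plus two π bonds, 2 electron-density regions.
C7 (2 σ bonds, plus two π bonds) has steric number 2: sp.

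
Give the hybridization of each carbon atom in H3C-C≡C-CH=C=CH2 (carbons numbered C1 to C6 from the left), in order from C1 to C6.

C1 sp3, C2 sp, C3 sp, C4 sp2, C5 sp, C6 sp2

C1 (4 σ bonds) has steric number 4: sp3.
C2 is sp: 2 σ bonds, plus two π bonds, 2 electron-density regions.
C3 — 2 σ bonds, plus two π bonds. Steric number 2, so sp.
C4: 3 σ bonds, plus one π bond — 3 electron domains, sp2.
C5 has 2 σ bonds, plus two π bonds: steric number 2 → sp.
C6 (3 σ bonds, plus one π bond) has steric number 3: sp2.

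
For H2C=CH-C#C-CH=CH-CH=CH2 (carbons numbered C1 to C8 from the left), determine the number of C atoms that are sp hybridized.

2

C1: sp2
C2: sp2
C3: sp ✓
C4: sp ✓
C5: sp2
C6: sp2
C7: sp2
C8: sp2
C3, C4 → 2 sp carbons.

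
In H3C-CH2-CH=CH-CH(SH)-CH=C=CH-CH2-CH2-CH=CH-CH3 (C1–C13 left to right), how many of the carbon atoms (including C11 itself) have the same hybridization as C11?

C11 is sp2 (one π bond).
C1: sp3
C2: sp3
C3: sp2 ✓
C4: sp2 ✓
C5: sp3
C6: sp2 ✓
C7: sp
C8: sp2 ✓
C9: sp3
C10: sp3
C11: sp2 ✓
C12: sp2 ✓
C13: sp3
6 carbons are sp2.

6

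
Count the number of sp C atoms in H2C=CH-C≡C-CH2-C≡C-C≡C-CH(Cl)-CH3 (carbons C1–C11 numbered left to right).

6

C1: sp2
C2: sp2
C3: sp ✓
C4: sp ✓
C5: sp3
C6: sp ✓
C7: sp ✓
C8: sp ✓
C9: sp ✓
C10: sp3
C11: sp3
C3, C4, C6, C7, C8, C9 → 6 sp carbons.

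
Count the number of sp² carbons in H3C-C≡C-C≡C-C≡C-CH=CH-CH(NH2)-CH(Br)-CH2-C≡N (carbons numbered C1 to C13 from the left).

2

C1: sp3
C2: sp
C3: sp
C4: sp
C5: sp
C6: sp
C7: sp
C8: sp2 ✓
C9: sp2 ✓
C10: sp3
C11: sp3
C12: sp3
C13: sp
C8, C9 → 2 sp2 carbons.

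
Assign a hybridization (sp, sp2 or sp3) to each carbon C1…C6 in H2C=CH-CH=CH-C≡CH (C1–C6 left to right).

C1 sp2, C2 sp2, C3 sp2, C4 sp2, C5 sp, C6 sp

C1: 3 σ bonds, plus one π bond — 3 electron domains, sp2.
C2 (3 σ bonds, plus one π bond) has steric number 3: sp2.
C3 — 3 σ bonds, plus one π bond. Steric number 3, so sp2.
C4 has 3 σ bonds, plus one π bond: steric number 3 → sp2.
C5: 2 σ bonds, plus two π bonds — 2 electron domains, sp.
C6 — 2 σ bonds, plus two π bonds. Steric number 2, so sp.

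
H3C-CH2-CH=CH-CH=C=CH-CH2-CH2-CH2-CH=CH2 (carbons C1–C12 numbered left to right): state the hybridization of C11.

C11 has 3 σ bonds, plus one π bond: steric number 3 → sp2.

sp2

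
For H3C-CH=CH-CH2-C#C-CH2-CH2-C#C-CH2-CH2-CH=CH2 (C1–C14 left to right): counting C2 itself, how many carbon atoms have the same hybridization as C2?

4

C2 is sp2 (one π bond).
C1: sp3
C2: sp2 ✓
C3: sp2 ✓
C4: sp3
C5: sp
C6: sp
C7: sp3
C8: sp3
C9: sp
C10: sp
C11: sp3
C12: sp3
C13: sp2 ✓
C14: sp2 ✓
4 carbons are sp2.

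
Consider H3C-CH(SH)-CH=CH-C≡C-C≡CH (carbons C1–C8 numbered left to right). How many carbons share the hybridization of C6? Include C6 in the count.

C6 is sp (two π bonds).
C1: sp3
C2: sp3
C3: sp2
C4: sp2
C5: sp ✓
C6: sp ✓
C7: sp ✓
C8: sp ✓
4 carbons are sp.

4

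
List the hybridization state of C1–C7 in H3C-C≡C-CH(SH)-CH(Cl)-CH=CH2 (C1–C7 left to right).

C1 carries 4 σ bonds, giving a steric number of 4, so it is sp3.
C2: 2 σ bonds, plus two π bonds; 2 regions of electron density → sp.
C3: 2 σ bonds, plus two π bonds; 2 regions of electron density → sp.
C4 carries 4 σ bonds, giving a steric number of 4, so it is sp3.
C5 has 4 σ bonds: steric number 4 → sp3.
C6 has 3 σ bonds, plus one π bond: steric number 3 → sp2.
C7 carries 3 σ bonds, plus one π bond, giving a steric number of 3, so it is sp2.

C1 sp3, C2 sp, C3 sp, C4 sp3, C5 sp3, C6 sp2, C7 sp2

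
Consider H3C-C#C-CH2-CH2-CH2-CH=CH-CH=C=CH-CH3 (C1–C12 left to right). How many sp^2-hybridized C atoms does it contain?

4

C1: sp3
C2: sp
C3: sp
C4: sp3
C5: sp3
C6: sp3
C7: sp2 ✓
C8: sp2 ✓
C9: sp2 ✓
C10: sp
C11: sp2 ✓
C12: sp3
C7, C8, C9, C11 → 4 sp2 carbons.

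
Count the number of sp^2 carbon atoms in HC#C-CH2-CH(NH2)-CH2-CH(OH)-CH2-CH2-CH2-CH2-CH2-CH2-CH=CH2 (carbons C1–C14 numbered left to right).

C1: sp
C2: sp
C3: sp3
C4: sp3
C5: sp3
C6: sp3
C7: sp3
C8: sp3
C9: sp3
C10: sp3
C11: sp3
C12: sp3
C13: sp2 ✓
C14: sp2 ✓
C13, C14 → 2 sp2 carbons.

2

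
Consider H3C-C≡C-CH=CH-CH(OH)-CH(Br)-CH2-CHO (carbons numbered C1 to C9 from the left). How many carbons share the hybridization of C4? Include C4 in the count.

C4 is sp2 (one π bond).
C1: sp3
C2: sp
C3: sp
C4: sp2 ✓
C5: sp2 ✓
C6: sp3
C7: sp3
C8: sp3
C9: sp2 ✓
3 carbons are sp2.

3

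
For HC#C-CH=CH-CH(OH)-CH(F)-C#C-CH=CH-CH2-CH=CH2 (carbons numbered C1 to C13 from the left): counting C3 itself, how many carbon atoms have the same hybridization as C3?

6

C3 is sp2 (one π bond).
C1: sp
C2: sp
C3: sp2 ✓
C4: sp2 ✓
C5: sp3
C6: sp3
C7: sp
C8: sp
C9: sp2 ✓
C10: sp2 ✓
C11: sp3
C12: sp2 ✓
C13: sp2 ✓
6 carbons are sp2.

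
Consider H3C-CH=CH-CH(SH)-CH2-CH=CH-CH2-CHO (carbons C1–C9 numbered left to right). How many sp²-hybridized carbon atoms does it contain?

5

C1: sp3
C2: sp2 ✓
C3: sp2 ✓
C4: sp3
C5: sp3
C6: sp2 ✓
C7: sp2 ✓
C8: sp3
C9: sp2 ✓
C2, C3, C6, C7, C9 → 5 sp2 carbons.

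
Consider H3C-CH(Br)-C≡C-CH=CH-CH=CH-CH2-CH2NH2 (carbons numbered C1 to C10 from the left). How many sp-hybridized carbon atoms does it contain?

C1: sp3
C2: sp3
C3: sp ✓
C4: sp ✓
C5: sp2
C6: sp2
C7: sp2
C8: sp2
C9: sp3
C10: sp3
C3, C4 → 2 sp carbons.

2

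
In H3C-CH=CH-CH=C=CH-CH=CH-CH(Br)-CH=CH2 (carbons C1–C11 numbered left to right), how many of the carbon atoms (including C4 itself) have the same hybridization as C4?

C4 is sp2 (one π bond).
C1: sp3
C2: sp2 ✓
C3: sp2 ✓
C4: sp2 ✓
C5: sp
C6: sp2 ✓
C7: sp2 ✓
C8: sp2 ✓
C9: sp3
C10: sp2 ✓
C11: sp2 ✓
8 carbons are sp2.

8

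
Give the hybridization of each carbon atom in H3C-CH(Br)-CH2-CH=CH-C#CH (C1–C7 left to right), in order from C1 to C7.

C1 (4 σ bonds) has steric number 4: sp3.
C2 carries 4 σ bonds, giving a steric number of 4, so it is sp3.
C3 is sp3: 4 σ bonds, 4 electron-density regions.
C4 carries 3 σ bonds, plus one π bond, giving a steric number of 3, so it is sp2.
C5 (3 σ bonds, plus one π bond) has steric number 3: sp2.
C6 (2 σ bonds, plus two π bonds) has steric number 2: sp.
C7 has 2 σ bonds, plus two π bonds: steric number 2 → sp.

C1 sp3, C2 sp3, C3 sp3, C4 sp2, C5 sp2, C6 sp, C7 sp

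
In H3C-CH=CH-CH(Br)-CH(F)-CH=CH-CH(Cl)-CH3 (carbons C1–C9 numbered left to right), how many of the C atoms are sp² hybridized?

4

C1: sp3
C2: sp2 ✓
C3: sp2 ✓
C4: sp3
C5: sp3
C6: sp2 ✓
C7: sp2 ✓
C8: sp3
C9: sp3
C2, C3, C6, C7 → 4 sp2 carbons.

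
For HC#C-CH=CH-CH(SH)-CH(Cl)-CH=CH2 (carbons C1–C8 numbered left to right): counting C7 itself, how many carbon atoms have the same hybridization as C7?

C7 is sp2 (one π bond).
C1: sp
C2: sp
C3: sp2 ✓
C4: sp2 ✓
C5: sp3
C6: sp3
C7: sp2 ✓
C8: sp2 ✓
4 carbons are sp2.

4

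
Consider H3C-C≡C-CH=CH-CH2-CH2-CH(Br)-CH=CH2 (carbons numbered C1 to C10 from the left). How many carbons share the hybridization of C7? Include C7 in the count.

4

C7 is sp3 (only σ bonds).
C1: sp3 ✓
C2: sp
C3: sp
C4: sp2
C5: sp2
C6: sp3 ✓
C7: sp3 ✓
C8: sp3 ✓
C9: sp2
C10: sp2
4 carbons are sp3.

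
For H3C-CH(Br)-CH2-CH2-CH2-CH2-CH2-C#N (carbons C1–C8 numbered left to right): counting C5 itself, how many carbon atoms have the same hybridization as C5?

C5 is sp3 (only σ bonds).
C1: sp3 ✓
C2: sp3 ✓
C3: sp3 ✓
C4: sp3 ✓
C5: sp3 ✓
C6: sp3 ✓
C7: sp3 ✓
C8: sp
7 carbons are sp3.

7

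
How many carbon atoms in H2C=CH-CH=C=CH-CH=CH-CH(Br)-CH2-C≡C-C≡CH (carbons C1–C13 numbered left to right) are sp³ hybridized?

C1: sp2
C2: sp2
C3: sp2
C4: sp
C5: sp2
C6: sp2
C7: sp2
C8: sp3 ✓
C9: sp3 ✓
C10: sp
C11: sp
C12: sp
C13: sp
C8, C9 → 2 sp3 carbons.

2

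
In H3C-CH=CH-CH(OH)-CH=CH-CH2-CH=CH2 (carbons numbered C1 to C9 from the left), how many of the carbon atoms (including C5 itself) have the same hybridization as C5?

C5 is sp2 (one π bond).
C1: sp3
C2: sp2 ✓
C3: sp2 ✓
C4: sp3
C5: sp2 ✓
C6: sp2 ✓
C7: sp3
C8: sp2 ✓
C9: sp2 ✓
6 carbons are sp2.

6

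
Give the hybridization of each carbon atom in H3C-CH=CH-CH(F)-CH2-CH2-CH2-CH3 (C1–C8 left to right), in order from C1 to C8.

C1: 4 σ bonds — 4 electron domains, sp3.
C2: 3 σ bonds, plus one π bond; 3 regions of electron density → sp2.
C3: 3 σ bonds, plus one π bond; 3 regions of electron density → sp2.
C4: 4 σ bonds — 4 electron domains, sp3.
C5 has 4 σ bonds: steric number 4 → sp3.
C6: 4 σ bonds — 4 electron domains, sp3.
C7 is sp3: 4 σ bonds, 4 electron-density regions.
C8: 4 σ bonds — 4 electron domains, sp3.

C1 sp3, C2 sp2, C3 sp2, C4 sp3, C5 sp3, C6 sp3, C7 sp3, C8 sp3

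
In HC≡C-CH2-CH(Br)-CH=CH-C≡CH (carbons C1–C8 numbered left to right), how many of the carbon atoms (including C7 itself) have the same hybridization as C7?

4

C7 is sp (two π bonds).
C1: sp ✓
C2: sp ✓
C3: sp3
C4: sp3
C5: sp2
C6: sp2
C7: sp ✓
C8: sp ✓
4 carbons are sp.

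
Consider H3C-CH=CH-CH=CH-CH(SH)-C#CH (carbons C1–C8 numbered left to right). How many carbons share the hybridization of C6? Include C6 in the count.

C6 is sp3 (only σ bonds).
C1: sp3 ✓
C2: sp2
C3: sp2
C4: sp2
C5: sp2
C6: sp3 ✓
C7: sp
C8: sp
2 carbons are sp3.

2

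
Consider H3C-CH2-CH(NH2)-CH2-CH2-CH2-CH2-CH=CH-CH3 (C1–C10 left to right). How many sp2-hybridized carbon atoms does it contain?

2

C1: sp3
C2: sp3
C3: sp3
C4: sp3
C5: sp3
C6: sp3
C7: sp3
C8: sp2 ✓
C9: sp2 ✓
C10: sp3
C8, C9 → 2 sp2 carbons.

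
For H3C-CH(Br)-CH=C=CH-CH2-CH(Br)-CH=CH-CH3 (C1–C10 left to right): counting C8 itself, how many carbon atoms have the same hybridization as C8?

C8 is sp2 (one π bond).
C1: sp3
C2: sp3
C3: sp2 ✓
C4: sp
C5: sp2 ✓
C6: sp3
C7: sp3
C8: sp2 ✓
C9: sp2 ✓
C10: sp3
4 carbons are sp2.

4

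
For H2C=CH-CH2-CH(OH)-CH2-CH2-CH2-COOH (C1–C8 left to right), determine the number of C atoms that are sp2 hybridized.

C1: sp2 ✓
C2: sp2 ✓
C3: sp3
C4: sp3
C5: sp3
C6: sp3
C7: sp3
C8: sp2 ✓
C1, C2, C8 → 3 sp2 carbons.

3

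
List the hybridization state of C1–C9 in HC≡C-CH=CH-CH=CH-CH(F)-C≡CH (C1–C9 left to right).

C1 sp, C2 sp, C3 sp2, C4 sp2, C5 sp2, C6 sp2, C7 sp3, C8 sp, C9 sp

C1 — 2 σ bonds, plus two π bonds. Steric number 2, so sp.
C2 (2 σ bonds, plus two π bonds) has steric number 2: sp.
C3: 3 σ bonds, plus one π bond; 3 regions of electron density → sp2.
C4 is sp2: 3 σ bonds, plus one π bond, 3 electron-density regions.
C5: 3 σ bonds, plus one π bond — 3 electron domains, sp2.
C6 (3 σ bonds, plus one π bond) has steric number 3: sp2.
C7 carries 4 σ bonds, giving a steric number of 4, so it is sp3.
C8 is sp: 2 σ bonds, plus two π bonds, 2 electron-density regions.
C9 is sp: 2 σ bonds, plus two π bonds, 2 electron-density regions.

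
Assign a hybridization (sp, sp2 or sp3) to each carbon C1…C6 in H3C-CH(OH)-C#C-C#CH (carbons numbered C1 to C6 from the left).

C1: 4 σ bonds — 4 electron domains, sp3.
C2 carries 4 σ bonds, giving a steric number of 4, so it is sp3.
C3 (2 σ bonds, plus two π bonds) has steric number 2: sp.
C4 carries 2 σ bonds, plus two π bonds, giving a steric number of 2, so it is sp.
C5 carries 2 σ bonds, plus two π bonds, giving a steric number of 2, so it is sp.
C6 (2 σ bonds, plus two π bonds) has steric number 2: sp.

C1 sp3, C2 sp3, C3 sp, C4 sp, C5 sp, C6 sp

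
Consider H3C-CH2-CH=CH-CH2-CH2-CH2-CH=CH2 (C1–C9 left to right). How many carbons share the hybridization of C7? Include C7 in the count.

C7 is sp3 (only σ bonds).
C1: sp3 ✓
C2: sp3 ✓
C3: sp2
C4: sp2
C5: sp3 ✓
C6: sp3 ✓
C7: sp3 ✓
C8: sp2
C9: sp2
5 carbons are sp3.

5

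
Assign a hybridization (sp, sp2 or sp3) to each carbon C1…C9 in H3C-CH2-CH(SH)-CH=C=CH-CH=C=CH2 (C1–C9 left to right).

C1 sp3, C2 sp3, C3 sp3, C4 sp2, C5 sp, C6 sp2, C7 sp2, C8 sp, C9 sp2

C1 — 4 σ bonds. Steric number 4, so sp3.
C2 — 4 σ bonds. Steric number 4, so sp3.
C3 (4 σ bonds) has steric number 4: sp3.
C4 carries 3 σ bonds, plus one π bond, giving a steric number of 3, so it is sp2.
C5 — 2 σ bonds, plus two π bonds. Steric number 2, so sp.
C6 (3 σ bonds, plus one π bond) has steric number 3: sp2.
C7 — 3 σ bonds, plus one π bond. Steric number 3, so sp2.
C8 is sp: 2 σ bonds, plus two π bonds, 2 electron-density regions.
C9 carries 3 σ bonds, plus one π bond, giving a steric number of 3, so it is sp2.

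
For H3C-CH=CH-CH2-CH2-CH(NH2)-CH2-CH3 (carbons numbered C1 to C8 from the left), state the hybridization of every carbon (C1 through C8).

C1 sp3, C2 sp2, C3 sp2, C4 sp3, C5 sp3, C6 sp3, C7 sp3, C8 sp3

C1 — 4 σ bonds. Steric number 4, so sp3.
C2 (3 σ bonds, plus one π bond) has steric number 3: sp2.
C3 (3 σ bonds, plus one π bond) has steric number 3: sp2.
C4: 4 σ bonds — 4 electron domains, sp3.
C5: 4 σ bonds; 4 regions of electron density → sp3.
C6: 4 σ bonds; 4 regions of electron density → sp3.
C7 (4 σ bonds) has steric number 4: sp3.
C8 is sp3: 4 σ bonds, 4 electron-density regions.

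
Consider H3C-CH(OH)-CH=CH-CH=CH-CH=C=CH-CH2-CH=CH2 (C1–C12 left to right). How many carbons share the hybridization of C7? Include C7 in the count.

C7 is sp2 (one π bond).
C1: sp3
C2: sp3
C3: sp2 ✓
C4: sp2 ✓
C5: sp2 ✓
C6: sp2 ✓
C7: sp2 ✓
C8: sp
C9: sp2 ✓
C10: sp3
C11: sp2 ✓
C12: sp2 ✓
8 carbons are sp2.

8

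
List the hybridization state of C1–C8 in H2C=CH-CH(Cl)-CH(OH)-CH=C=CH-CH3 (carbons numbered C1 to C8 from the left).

C1 — 3 σ bonds, plus one π bond. Steric number 3, so sp2.
C2: 3 σ bonds, plus one π bond — 3 electron domains, sp2.
C3 is sp3: 4 σ bonds, 4 electron-density regions.
C4 — 4 σ bonds. Steric number 4, so sp3.
C5 is sp2: 3 σ bonds, plus one π bond, 3 electron-density regions.
C6 carries 2 σ bonds, plus two π bonds, giving a steric number of 2, so it is sp.
C7: 3 σ bonds, plus one π bond — 3 electron domains, sp2.
C8: 4 σ bonds — 4 electron domains, sp3.

C1 sp2, C2 sp2, C3 sp3, C4 sp3, C5 sp2, C6 sp, C7 sp2, C8 sp3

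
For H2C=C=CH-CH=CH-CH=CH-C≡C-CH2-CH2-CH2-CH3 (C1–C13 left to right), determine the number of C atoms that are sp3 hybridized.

C1: sp2
C2: sp
C3: sp2
C4: sp2
C5: sp2
C6: sp2
C7: sp2
C8: sp
C9: sp
C10: sp3 ✓
C11: sp3 ✓
C12: sp3 ✓
C13: sp3 ✓
C10, C11, C12, C13 → 4 sp3 carbons.

4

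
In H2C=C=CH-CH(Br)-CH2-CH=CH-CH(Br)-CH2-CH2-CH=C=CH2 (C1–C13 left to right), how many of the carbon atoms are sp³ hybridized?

C1: sp2
C2: sp
C3: sp2
C4: sp3 ✓
C5: sp3 ✓
C6: sp2
C7: sp2
C8: sp3 ✓
C9: sp3 ✓
C10: sp3 ✓
C11: sp2
C12: sp
C13: sp2
C4, C5, C8, C9, C10 → 5 sp3 carbons.

5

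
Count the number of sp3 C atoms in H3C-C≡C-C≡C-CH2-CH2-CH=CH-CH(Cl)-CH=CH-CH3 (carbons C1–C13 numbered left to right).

5

C1: sp3 ✓
C2: sp
C3: sp
C4: sp
C5: sp
C6: sp3 ✓
C7: sp3 ✓
C8: sp2
C9: sp2
C10: sp3 ✓
C11: sp2
C12: sp2
C13: sp3 ✓
C1, C6, C7, C10, C13 → 5 sp3 carbons.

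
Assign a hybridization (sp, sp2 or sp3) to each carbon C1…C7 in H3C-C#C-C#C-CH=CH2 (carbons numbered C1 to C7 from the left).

C1 is sp3: 4 σ bonds, 4 electron-density regions.
C2 is sp: 2 σ bonds, plus two π bonds, 2 electron-density regions.
C3 has 2 σ bonds, plus two π bonds: steric number 2 → sp.
C4 — 2 σ bonds, plus two π bonds. Steric number 2, so sp.
C5: 2 σ bonds, plus two π bonds; 2 regions of electron density → sp.
C6 — 3 σ bonds, plus one π bond. Steric number 3, so sp2.
C7 has 3 σ bonds, plus one π bond: steric number 3 → sp2.

C1 sp3, C2 sp, C3 sp, C4 sp, C5 sp, C6 sp2, C7 sp2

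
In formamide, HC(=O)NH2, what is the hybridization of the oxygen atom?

sp²

The oxygen atom is sp2: 1 σ bond and 2 lone pairs, plus one π bond, 3 electron-density regions.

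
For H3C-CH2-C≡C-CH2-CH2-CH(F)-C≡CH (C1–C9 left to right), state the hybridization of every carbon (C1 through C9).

C1: 4 σ bonds — 4 electron domains, sp3.
C2 is sp3: 4 σ bonds, 4 electron-density regions.
C3 is sp: 2 σ bonds, plus two π bonds, 2 electron-density regions.
C4 — 2 σ bonds, plus two π bonds. Steric number 2, so sp.
C5 — 4 σ bonds. Steric number 4, so sp3.
C6: 4 σ bonds — 4 electron domains, sp3.
C7 — 4 σ bonds. Steric number 4, so sp3.
C8 has 2 σ bonds, plus two π bonds: steric number 2 → sp.
C9 carries 2 σ bonds, plus two π bonds, giving a steric number of 2, so it is sp.

C1 sp3, C2 sp3, C3 sp, C4 sp, C5 sp3, C6 sp3, C7 sp3, C8 sp, C9 sp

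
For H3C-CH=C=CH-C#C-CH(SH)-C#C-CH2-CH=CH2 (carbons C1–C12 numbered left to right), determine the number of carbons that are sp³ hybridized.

3

C1: sp3 ✓
C2: sp2
C3: sp
C4: sp2
C5: sp
C6: sp
C7: sp3 ✓
C8: sp
C9: sp
C10: sp3 ✓
C11: sp2
C12: sp2
C1, C7, C10 → 3 sp3 carbons.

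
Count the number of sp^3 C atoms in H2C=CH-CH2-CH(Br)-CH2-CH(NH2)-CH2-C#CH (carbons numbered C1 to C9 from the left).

C1: sp2
C2: sp2
C3: sp3 ✓
C4: sp3 ✓
C5: sp3 ✓
C6: sp3 ✓
C7: sp3 ✓
C8: sp
C9: sp
C3, C4, C5, C6, C7 → 5 sp3 carbons.

5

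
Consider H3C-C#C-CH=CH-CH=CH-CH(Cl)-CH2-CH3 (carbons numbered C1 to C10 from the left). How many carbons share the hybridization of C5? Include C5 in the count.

4

C5 is sp2 (one π bond).
C1: sp3
C2: sp
C3: sp
C4: sp2 ✓
C5: sp2 ✓
C6: sp2 ✓
C7: sp2 ✓
C8: sp3
C9: sp3
C10: sp3
4 carbons are sp2.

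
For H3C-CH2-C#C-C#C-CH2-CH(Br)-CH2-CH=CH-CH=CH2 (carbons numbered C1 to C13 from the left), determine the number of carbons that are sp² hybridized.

C1: sp3
C2: sp3
C3: sp
C4: sp
C5: sp
C6: sp
C7: sp3
C8: sp3
C9: sp3
C10: sp2 ✓
C11: sp2 ✓
C12: sp2 ✓
C13: sp2 ✓
C10, C11, C12, C13 → 4 sp2 carbons.

4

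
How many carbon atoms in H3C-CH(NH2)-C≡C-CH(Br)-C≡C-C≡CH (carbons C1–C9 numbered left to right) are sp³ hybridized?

3

C1: sp3 ✓
C2: sp3 ✓
C3: sp
C4: sp
C5: sp3 ✓
C6: sp
C7: sp
C8: sp
C9: sp
C1, C2, C5 → 3 sp3 carbons.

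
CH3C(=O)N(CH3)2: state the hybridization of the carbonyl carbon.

sp2

The carbonyl carbon has 3 σ bonds, plus one π bond: steric number 3 → sp2.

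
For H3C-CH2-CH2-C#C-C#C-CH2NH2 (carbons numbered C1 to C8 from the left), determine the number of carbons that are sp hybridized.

4

C1: sp3
C2: sp3
C3: sp3
C4: sp ✓
C5: sp ✓
C6: sp ✓
C7: sp ✓
C8: sp3
C4, C5, C6, C7 → 4 sp carbons.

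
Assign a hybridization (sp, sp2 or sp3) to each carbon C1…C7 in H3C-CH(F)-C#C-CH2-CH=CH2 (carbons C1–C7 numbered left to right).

C1 sp3, C2 sp3, C3 sp, C4 sp, C5 sp3, C6 sp2, C7 sp2

C1 has 4 σ bonds: steric number 4 → sp3.
C2 — 4 σ bonds. Steric number 4, so sp3.
C3: 2 σ bonds, plus two π bonds; 2 regions of electron density → sp.
C4 carries 2 σ bonds, plus two π bonds, giving a steric number of 2, so it is sp.
C5 (4 σ bonds) has steric number 4: sp3.
C6: 3 σ bonds, plus one π bond — 3 electron domains, sp2.
C7 — 3 σ bonds, plus one π bond. Steric number 3, so sp2.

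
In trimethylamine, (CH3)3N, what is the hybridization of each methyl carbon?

Each methyl carbon carries 4 σ bonds, giving a steric number of 4, so it is sp3.

sp3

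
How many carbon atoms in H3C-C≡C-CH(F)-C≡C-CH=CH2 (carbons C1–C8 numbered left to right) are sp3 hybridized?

C1: sp3 ✓
C2: sp
C3: sp
C4: sp3 ✓
C5: sp
C6: sp
C7: sp2
C8: sp2
C1, C4 → 2 sp3 carbons.

2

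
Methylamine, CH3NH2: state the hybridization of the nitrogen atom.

Three σ bonds + one lone pair = steric number 4 → sp3.

sp³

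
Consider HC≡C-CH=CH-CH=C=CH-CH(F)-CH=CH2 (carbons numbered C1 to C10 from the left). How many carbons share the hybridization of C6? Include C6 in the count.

C6 is sp (two π bonds).
C1: sp ✓
C2: sp ✓
C3: sp2
C4: sp2
C5: sp2
C6: sp ✓
C7: sp2
C8: sp3
C9: sp2
C10: sp2
3 carbons are sp.

3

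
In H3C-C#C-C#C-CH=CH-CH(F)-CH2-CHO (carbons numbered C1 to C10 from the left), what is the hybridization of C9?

sp^3

C9 has 4 σ bonds: steric number 4 → sp3.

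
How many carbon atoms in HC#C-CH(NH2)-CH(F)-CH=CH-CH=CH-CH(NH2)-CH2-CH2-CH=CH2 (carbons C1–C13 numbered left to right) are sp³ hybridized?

5

C1: sp
C2: sp
C3: sp3 ✓
C4: sp3 ✓
C5: sp2
C6: sp2
C7: sp2
C8: sp2
C9: sp3 ✓
C10: sp3 ✓
C11: sp3 ✓
C12: sp2
C13: sp2
C3, C4, C9, C10, C11 → 5 sp3 carbons.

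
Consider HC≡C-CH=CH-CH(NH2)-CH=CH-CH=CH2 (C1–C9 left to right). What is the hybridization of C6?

C6 (3 σ bonds, plus one π bond) has steric number 3: sp2.

sp^2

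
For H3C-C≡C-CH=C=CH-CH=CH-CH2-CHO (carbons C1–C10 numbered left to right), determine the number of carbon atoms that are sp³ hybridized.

2

C1: sp3 ✓
C2: sp
C3: sp
C4: sp2
C5: sp
C6: sp2
C7: sp2
C8: sp2
C9: sp3 ✓
C10: sp2
C1, C9 → 2 sp3 carbons.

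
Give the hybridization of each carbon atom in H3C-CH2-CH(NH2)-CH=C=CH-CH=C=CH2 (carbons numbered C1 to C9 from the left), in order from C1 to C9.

C1 is sp3: 4 σ bonds, 4 electron-density regions.
C2 is sp3: 4 σ bonds, 4 electron-density regions.
C3: 4 σ bonds; 4 regions of electron density → sp3.
C4: 3 σ bonds, plus one π bond; 3 regions of electron density → sp2.
C5 (2 σ bonds, plus two π bonds) has steric number 2: sp.
C6 has 3 σ bonds, plus one π bond: steric number 3 → sp2.
C7: 3 σ bonds, plus one π bond — 3 electron domains, sp2.
C8 (2 σ bonds, plus two π bonds) has steric number 2: sp.
C9 carries 3 σ bonds, plus one π bond, giving a steric number of 3, so it is sp2.

C1 sp3, C2 sp3, C3 sp3, C4 sp2, C5 sp, C6 sp2, C7 sp2, C8 sp, C9 sp2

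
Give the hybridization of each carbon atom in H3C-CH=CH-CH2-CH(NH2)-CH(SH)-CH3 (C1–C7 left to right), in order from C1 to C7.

C1 sp3, C2 sp2, C3 sp2, C4 sp3, C5 sp3, C6 sp3, C7 sp3

C1: 4 σ bonds; 4 regions of electron density → sp3.
C2 — 3 σ bonds, plus one π bond. Steric number 3, so sp2.
C3: 3 σ bonds, plus one π bond — 3 electron domains, sp2.
C4: 4 σ bonds — 4 electron domains, sp3.
C5 (4 σ bonds) has steric number 4: sp3.
C6 (4 σ bonds) has steric number 4: sp3.
C7 carries 4 σ bonds, giving a steric number of 4, so it is sp3.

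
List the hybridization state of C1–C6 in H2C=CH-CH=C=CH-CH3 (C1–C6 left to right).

C1 has 3 σ bonds, plus one π bond: steric number 3 → sp2.
C2 (3 σ bonds, plus one π bond) has steric number 3: sp2.
C3 is sp2: 3 σ bonds, plus one π bond, 3 electron-density regions.
C4 carries 2 σ bonds, plus two π bonds, giving a steric number of 2, so it is sp.
C5 has 3 σ bonds, plus one π bond: steric number 3 → sp2.
C6 (4 σ bonds) has steric number 4: sp3.

C1 sp2, C2 sp2, C3 sp2, C4 sp, C5 sp2, C6 sp3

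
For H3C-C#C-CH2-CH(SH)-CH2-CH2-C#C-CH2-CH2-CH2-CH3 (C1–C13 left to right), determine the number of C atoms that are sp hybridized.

C1: sp3
C2: sp ✓
C3: sp ✓
C4: sp3
C5: sp3
C6: sp3
C7: sp3
C8: sp ✓
C9: sp ✓
C10: sp3
C11: sp3
C12: sp3
C13: sp3
C2, C3, C8, C9 → 4 sp carbons.

4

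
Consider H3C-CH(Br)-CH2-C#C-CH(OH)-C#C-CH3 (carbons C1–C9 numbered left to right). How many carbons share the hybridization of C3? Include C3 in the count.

C3 is sp3 (only σ bonds).
C1: sp3 ✓
C2: sp3 ✓
C3: sp3 ✓
C4: sp
C5: sp
C6: sp3 ✓
C7: sp
C8: sp
C9: sp3 ✓
5 carbons are sp3.

5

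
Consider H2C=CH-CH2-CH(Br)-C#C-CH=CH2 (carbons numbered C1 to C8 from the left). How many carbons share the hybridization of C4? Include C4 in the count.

2

C4 is sp3 (only σ bonds).
C1: sp2
C2: sp2
C3: sp3 ✓
C4: sp3 ✓
C5: sp
C6: sp
C7: sp2
C8: sp2
2 carbons are sp3.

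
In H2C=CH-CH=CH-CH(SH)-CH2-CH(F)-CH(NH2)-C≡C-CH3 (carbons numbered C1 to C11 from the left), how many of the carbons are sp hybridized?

C1: sp2
C2: sp2
C3: sp2
C4: sp2
C5: sp3
C6: sp3
C7: sp3
C8: sp3
C9: sp ✓
C10: sp ✓
C11: sp3
C9, C10 → 2 sp carbons.

2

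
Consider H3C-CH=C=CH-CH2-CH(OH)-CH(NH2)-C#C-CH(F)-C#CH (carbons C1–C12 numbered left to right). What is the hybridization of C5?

sp3

C5 (4 σ bonds) has steric number 4: sp3.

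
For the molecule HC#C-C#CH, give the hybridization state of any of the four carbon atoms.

Every carbon is part of a C≡C triple bond: two σ regions → sp.

sp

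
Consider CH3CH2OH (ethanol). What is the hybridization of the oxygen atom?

sp^3

The oxygen atom: 2 σ bonds and 2 lone pairs — 4 electron domains, sp3.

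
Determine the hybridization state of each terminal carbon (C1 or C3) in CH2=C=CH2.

sp^2

Each terminal carbon (C1 or C3): 3 σ bonds, plus one π bond — 3 electron domains, sp2.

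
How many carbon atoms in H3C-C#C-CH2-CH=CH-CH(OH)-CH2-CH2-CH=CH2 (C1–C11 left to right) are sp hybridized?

2

C1: sp3
C2: sp ✓
C3: sp ✓
C4: sp3
C5: sp2
C6: sp2
C7: sp3
C8: sp3
C9: sp3
C10: sp2
C11: sp2
C2, C3 → 2 sp carbons.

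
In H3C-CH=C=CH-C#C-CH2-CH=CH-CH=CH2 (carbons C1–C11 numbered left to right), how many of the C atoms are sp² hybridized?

C1: sp3
C2: sp2 ✓
C3: sp
C4: sp2 ✓
C5: sp
C6: sp
C7: sp3
C8: sp2 ✓
C9: sp2 ✓
C10: sp2 ✓
C11: sp2 ✓
C2, C4, C8, C9, C10, C11 → 6 sp2 carbons.

6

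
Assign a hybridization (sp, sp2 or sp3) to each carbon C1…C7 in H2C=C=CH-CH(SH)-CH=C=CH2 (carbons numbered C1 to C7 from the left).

C1 is sp2: 3 σ bonds, plus one π bond, 3 electron-density regions.
C2 (2 σ bonds, plus two π bonds) has steric number 2: sp.
C3 (3 σ bonds, plus one π bond) has steric number 3: sp2.
C4 has 4 σ bonds: steric number 4 → sp3.
C5 carries 3 σ bonds, plus one π bond, giving a steric number of 3, so it is sp2.
C6: 2 σ bonds, plus two π bonds — 2 electron domains, sp.
C7: 3 σ bonds, plus one π bond; 3 regions of electron density → sp2.

C1 sp2, C2 sp, C3 sp2, C4 sp3, C5 sp2, C6 sp, C7 sp2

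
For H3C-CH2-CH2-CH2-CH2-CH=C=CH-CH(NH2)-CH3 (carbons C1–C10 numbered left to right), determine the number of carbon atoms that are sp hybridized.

C1: sp3
C2: sp3
C3: sp3
C4: sp3
C5: sp3
C6: sp2
C7: sp ✓
C8: sp2
C9: sp3
C10: sp3
C7 → 1 sp carbon.

1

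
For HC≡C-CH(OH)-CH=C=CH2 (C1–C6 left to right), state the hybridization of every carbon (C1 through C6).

C1 sp, C2 sp, C3 sp3, C4 sp2, C5 sp, C6 sp2

C1 (2 σ bonds, plus two π bonds) has steric number 2: sp.
C2: 2 σ bonds, plus two π bonds — 2 electron domains, sp.
C3 (4 σ bonds) has steric number 4: sp3.
C4 carries 3 σ bonds, plus one π bond, giving a steric number of 3, so it is sp2.
C5 (2 σ bonds, plus two π bonds) has steric number 2: sp.
C6 carries 3 σ bonds, plus one π bond, giving a steric number of 3, so it is sp2.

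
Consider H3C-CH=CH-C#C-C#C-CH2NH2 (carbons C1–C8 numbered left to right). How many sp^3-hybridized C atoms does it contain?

2

C1: sp3 ✓
C2: sp2
C3: sp2
C4: sp
C5: sp
C6: sp
C7: sp
C8: sp3 ✓
C1, C8 → 2 sp3 carbons.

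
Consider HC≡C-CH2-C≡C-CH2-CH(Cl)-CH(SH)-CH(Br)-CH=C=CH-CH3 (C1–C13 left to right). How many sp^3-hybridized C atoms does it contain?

C1: sp
C2: sp
C3: sp3 ✓
C4: sp
C5: sp
C6: sp3 ✓
C7: sp3 ✓
C8: sp3 ✓
C9: sp3 ✓
C10: sp2
C11: sp
C12: sp2
C13: sp3 ✓
C3, C6, C7, C8, C9, C13 → 6 sp3 carbons.

6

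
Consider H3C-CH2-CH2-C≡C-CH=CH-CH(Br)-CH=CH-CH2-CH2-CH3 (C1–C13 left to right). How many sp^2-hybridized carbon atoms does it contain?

C1: sp3
C2: sp3
C3: sp3
C4: sp
C5: sp
C6: sp2 ✓
C7: sp2 ✓
C8: sp3
C9: sp2 ✓
C10: sp2 ✓
C11: sp3
C12: sp3
C13: sp3
C6, C7, C9, C10 → 4 sp2 carbons.

4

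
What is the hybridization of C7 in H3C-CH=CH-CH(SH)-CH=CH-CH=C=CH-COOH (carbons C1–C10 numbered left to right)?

sp^2

C7 is sp2: 3 σ bonds, plus one π bond, 3 electron-density regions.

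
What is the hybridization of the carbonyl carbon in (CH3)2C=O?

sp^2

The carbonyl carbon has 3 σ bonds, plus one π bond: steric number 3 → sp2.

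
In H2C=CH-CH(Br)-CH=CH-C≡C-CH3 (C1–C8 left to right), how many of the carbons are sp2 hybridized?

4

C1: sp2 ✓
C2: sp2 ✓
C3: sp3
C4: sp2 ✓
C5: sp2 ✓
C6: sp
C7: sp
C8: sp3
C1, C2, C4, C5 → 4 sp2 carbons.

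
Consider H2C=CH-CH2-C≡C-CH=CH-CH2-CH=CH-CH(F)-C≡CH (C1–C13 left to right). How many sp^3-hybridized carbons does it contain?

3

C1: sp2
C2: sp2
C3: sp3 ✓
C4: sp
C5: sp
C6: sp2
C7: sp2
C8: sp3 ✓
C9: sp2
C10: sp2
C11: sp3 ✓
C12: sp
C13: sp
C3, C8, C11 → 3 sp3 carbons.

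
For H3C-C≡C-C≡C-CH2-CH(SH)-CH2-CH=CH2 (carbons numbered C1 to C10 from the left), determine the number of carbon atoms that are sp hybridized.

4

C1: sp3
C2: sp ✓
C3: sp ✓
C4: sp ✓
C5: sp ✓
C6: sp3
C7: sp3
C8: sp3
C9: sp2
C10: sp2
C2, C3, C4, C5 → 4 sp carbons.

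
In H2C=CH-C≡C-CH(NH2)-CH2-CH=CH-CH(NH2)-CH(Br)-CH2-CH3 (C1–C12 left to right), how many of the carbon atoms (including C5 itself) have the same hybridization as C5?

C5 is sp3 (only σ bonds).
C1: sp2
C2: sp2
C3: sp
C4: sp
C5: sp3 ✓
C6: sp3 ✓
C7: sp2
C8: sp2
C9: sp3 ✓
C10: sp3 ✓
C11: sp3 ✓
C12: sp3 ✓
6 carbons are sp3.

6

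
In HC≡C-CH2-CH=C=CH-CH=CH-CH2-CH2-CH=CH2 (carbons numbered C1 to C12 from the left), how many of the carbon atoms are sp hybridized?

C1: sp ✓
C2: sp ✓
C3: sp3
C4: sp2
C5: sp ✓
C6: sp2
C7: sp2
C8: sp2
C9: sp3
C10: sp3
C11: sp2
C12: sp2
C1, C2, C5 → 3 sp carbons.

3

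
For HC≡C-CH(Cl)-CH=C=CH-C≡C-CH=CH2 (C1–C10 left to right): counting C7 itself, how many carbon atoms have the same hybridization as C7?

5

C7 is sp (two π bonds).
C1: sp ✓
C2: sp ✓
C3: sp3
C4: sp2
C5: sp ✓
C6: sp2
C7: sp ✓
C8: sp ✓
C9: sp2
C10: sp2
5 carbons are sp.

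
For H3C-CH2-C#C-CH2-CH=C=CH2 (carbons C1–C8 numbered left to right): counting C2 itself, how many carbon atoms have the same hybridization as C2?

C2 is sp3 (only σ bonds).
C1: sp3 ✓
C2: sp3 ✓
C3: sp
C4: sp
C5: sp3 ✓
C6: sp2
C7: sp
C8: sp2
3 carbons are sp3.

3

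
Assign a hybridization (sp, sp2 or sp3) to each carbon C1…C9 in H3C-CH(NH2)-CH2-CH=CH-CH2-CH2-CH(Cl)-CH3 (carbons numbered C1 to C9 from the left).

C1 carries 4 σ bonds, giving a steric number of 4, so it is sp3.
C2 (4 σ bonds) has steric number 4: sp3.
C3 (4 σ bonds) has steric number 4: sp3.
C4 — 3 σ bonds, plus one π bond. Steric number 3, so sp2.
C5: 3 σ bonds, plus one π bond — 3 electron domains, sp2.
C6 has 4 σ bonds: steric number 4 → sp3.
C7 — 4 σ bonds. Steric number 4, so sp3.
C8: 4 σ bonds; 4 regions of electron density → sp3.
C9: 4 σ bonds — 4 electron domains, sp3.

C1 sp3, C2 sp3, C3 sp3, C4 sp2, C5 sp2, C6 sp3, C7 sp3, C8 sp3, C9 sp3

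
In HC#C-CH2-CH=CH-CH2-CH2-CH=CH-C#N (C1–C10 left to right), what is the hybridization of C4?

C4 is sp2: 3 σ bonds, plus one π bond, 3 electron-density regions.

sp2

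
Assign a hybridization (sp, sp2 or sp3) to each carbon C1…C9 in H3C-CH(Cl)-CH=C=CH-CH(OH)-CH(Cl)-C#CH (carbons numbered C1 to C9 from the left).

C1: 4 σ bonds; 4 regions of electron density → sp3.
C2 is sp3: 4 σ bonds, 4 electron-density regions.
C3: 3 σ bonds, plus one π bond; 3 regions of electron density → sp2.
C4 carries 2 σ bonds, plus two π bonds, giving a steric number of 2, so it is sp.
C5 has 3 σ bonds, plus one π bond: steric number 3 → sp2.
C6 is sp3: 4 σ bonds, 4 electron-density regions.
C7 (4 σ bonds) has steric number 4: sp3.
C8 (2 σ bonds, plus two π bonds) has steric number 2: sp.
C9: 2 σ bonds, plus two π bonds; 2 regions of electron density → sp.

C1 sp3, C2 sp3, C3 sp2, C4 sp, C5 sp2, C6 sp3, C7 sp3, C8 sp, C9 sp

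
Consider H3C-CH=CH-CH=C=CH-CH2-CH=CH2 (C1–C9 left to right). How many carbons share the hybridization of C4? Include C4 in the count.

6

C4 is sp2 (one π bond).
C1: sp3
C2: sp2 ✓
C3: sp2 ✓
C4: sp2 ✓
C5: sp
C6: sp2 ✓
C7: sp3
C8: sp2 ✓
C9: sp2 ✓
6 carbons are sp2.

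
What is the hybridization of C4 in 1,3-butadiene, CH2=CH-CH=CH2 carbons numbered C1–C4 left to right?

sp²

C4 (3 σ bonds, plus one π bond) has steric number 3: sp2.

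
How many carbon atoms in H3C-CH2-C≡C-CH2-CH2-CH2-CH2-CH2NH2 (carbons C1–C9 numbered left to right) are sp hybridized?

C1: sp3
C2: sp3
C3: sp ✓
C4: sp ✓
C5: sp3
C6: sp3
C7: sp3
C8: sp3
C9: sp3
C3, C4 → 2 sp carbons.

2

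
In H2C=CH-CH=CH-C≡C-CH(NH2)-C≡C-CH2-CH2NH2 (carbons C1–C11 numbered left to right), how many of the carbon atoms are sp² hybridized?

C1: sp2 ✓
C2: sp2 ✓
C3: sp2 ✓
C4: sp2 ✓
C5: sp
C6: sp
C7: sp3
C8: sp
C9: sp
C10: sp3
C11: sp3
C1, C2, C3, C4 → 4 sp2 carbons.

4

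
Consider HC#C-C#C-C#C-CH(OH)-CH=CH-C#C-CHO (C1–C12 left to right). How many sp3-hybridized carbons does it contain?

C1: sp
C2: sp
C3: sp
C4: sp
C5: sp
C6: sp
C7: sp3 ✓
C8: sp2
C9: sp2
C10: sp
C11: sp
C12: sp2
C7 → 1 sp3 carbon.

1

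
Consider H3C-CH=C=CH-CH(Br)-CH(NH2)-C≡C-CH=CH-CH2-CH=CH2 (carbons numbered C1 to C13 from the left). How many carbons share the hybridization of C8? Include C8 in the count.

C8 is sp (two π bonds).
C1: sp3
C2: sp2
C3: sp ✓
C4: sp2
C5: sp3
C6: sp3
C7: sp ✓
C8: sp ✓
C9: sp2
C10: sp2
C11: sp3
C12: sp2
C13: sp2
3 carbons are sp.

3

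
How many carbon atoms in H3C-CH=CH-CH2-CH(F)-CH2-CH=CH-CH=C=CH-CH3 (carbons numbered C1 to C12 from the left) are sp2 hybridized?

6

C1: sp3
C2: sp2 ✓
C3: sp2 ✓
C4: sp3
C5: sp3
C6: sp3
C7: sp2 ✓
C8: sp2 ✓
C9: sp2 ✓
C10: sp
C11: sp2 ✓
C12: sp3
C2, C3, C7, C8, C9, C11 → 6 sp2 carbons.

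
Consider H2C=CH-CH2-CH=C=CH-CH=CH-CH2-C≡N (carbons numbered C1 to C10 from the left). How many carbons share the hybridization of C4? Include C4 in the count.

6

C4 is sp2 (one π bond).
C1: sp2 ✓
C2: sp2 ✓
C3: sp3
C4: sp2 ✓
C5: sp
C6: sp2 ✓
C7: sp2 ✓
C8: sp2 ✓
C9: sp3
C10: sp
6 carbons are sp2.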